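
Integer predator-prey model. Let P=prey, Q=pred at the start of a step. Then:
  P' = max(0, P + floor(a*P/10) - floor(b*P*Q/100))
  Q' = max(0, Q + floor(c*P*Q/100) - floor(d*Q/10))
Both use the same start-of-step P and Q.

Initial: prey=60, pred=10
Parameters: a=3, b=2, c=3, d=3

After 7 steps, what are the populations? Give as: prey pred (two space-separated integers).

Answer: 0 38

Derivation:
Step 1: prey: 60+18-12=66; pred: 10+18-3=25
Step 2: prey: 66+19-33=52; pred: 25+49-7=67
Step 3: prey: 52+15-69=0; pred: 67+104-20=151
Step 4: prey: 0+0-0=0; pred: 151+0-45=106
Step 5: prey: 0+0-0=0; pred: 106+0-31=75
Step 6: prey: 0+0-0=0; pred: 75+0-22=53
Step 7: prey: 0+0-0=0; pred: 53+0-15=38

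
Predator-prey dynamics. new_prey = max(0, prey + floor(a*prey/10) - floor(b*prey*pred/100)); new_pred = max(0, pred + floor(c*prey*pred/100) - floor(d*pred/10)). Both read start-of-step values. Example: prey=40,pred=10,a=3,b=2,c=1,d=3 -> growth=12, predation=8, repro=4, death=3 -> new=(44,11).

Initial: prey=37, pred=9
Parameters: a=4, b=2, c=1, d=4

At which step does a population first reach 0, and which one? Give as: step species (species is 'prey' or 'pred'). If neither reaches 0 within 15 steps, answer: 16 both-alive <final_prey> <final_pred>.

Answer: 16 both-alive 1 5

Derivation:
Step 1: prey: 37+14-6=45; pred: 9+3-3=9
Step 2: prey: 45+18-8=55; pred: 9+4-3=10
Step 3: prey: 55+22-11=66; pred: 10+5-4=11
Step 4: prey: 66+26-14=78; pred: 11+7-4=14
Step 5: prey: 78+31-21=88; pred: 14+10-5=19
Step 6: prey: 88+35-33=90; pred: 19+16-7=28
Step 7: prey: 90+36-50=76; pred: 28+25-11=42
Step 8: prey: 76+30-63=43; pred: 42+31-16=57
Step 9: prey: 43+17-49=11; pred: 57+24-22=59
Step 10: prey: 11+4-12=3; pred: 59+6-23=42
Step 11: prey: 3+1-2=2; pred: 42+1-16=27
Step 12: prey: 2+0-1=1; pred: 27+0-10=17
Step 13: prey: 1+0-0=1; pred: 17+0-6=11
Step 14: prey: 1+0-0=1; pred: 11+0-4=7
Step 15: prey: 1+0-0=1; pred: 7+0-2=5
No extinction within 15 steps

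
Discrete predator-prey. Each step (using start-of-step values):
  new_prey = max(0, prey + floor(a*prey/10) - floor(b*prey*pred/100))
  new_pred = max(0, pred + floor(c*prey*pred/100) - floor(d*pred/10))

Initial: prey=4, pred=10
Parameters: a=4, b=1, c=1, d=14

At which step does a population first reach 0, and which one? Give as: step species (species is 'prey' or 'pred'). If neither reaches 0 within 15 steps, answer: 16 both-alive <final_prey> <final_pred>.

Step 1: prey: 4+1-0=5; pred: 10+0-14=0
First extinction: pred at step 1

Answer: 1 pred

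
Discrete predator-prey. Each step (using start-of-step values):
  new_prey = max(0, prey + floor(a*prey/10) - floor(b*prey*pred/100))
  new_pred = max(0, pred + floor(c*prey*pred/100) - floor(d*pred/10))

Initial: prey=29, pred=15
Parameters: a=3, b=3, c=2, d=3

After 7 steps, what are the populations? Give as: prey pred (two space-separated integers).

Step 1: prey: 29+8-13=24; pred: 15+8-4=19
Step 2: prey: 24+7-13=18; pred: 19+9-5=23
Step 3: prey: 18+5-12=11; pred: 23+8-6=25
Step 4: prey: 11+3-8=6; pred: 25+5-7=23
Step 5: prey: 6+1-4=3; pred: 23+2-6=19
Step 6: prey: 3+0-1=2; pred: 19+1-5=15
Step 7: prey: 2+0-0=2; pred: 15+0-4=11

Answer: 2 11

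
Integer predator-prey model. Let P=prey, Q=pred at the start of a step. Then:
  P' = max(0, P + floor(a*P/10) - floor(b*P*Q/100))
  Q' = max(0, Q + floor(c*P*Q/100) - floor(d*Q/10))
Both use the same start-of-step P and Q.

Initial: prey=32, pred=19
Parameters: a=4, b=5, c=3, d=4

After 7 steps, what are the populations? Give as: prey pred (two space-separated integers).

Step 1: prey: 32+12-30=14; pred: 19+18-7=30
Step 2: prey: 14+5-21=0; pred: 30+12-12=30
Step 3: prey: 0+0-0=0; pred: 30+0-12=18
Step 4: prey: 0+0-0=0; pred: 18+0-7=11
Step 5: prey: 0+0-0=0; pred: 11+0-4=7
Step 6: prey: 0+0-0=0; pred: 7+0-2=5
Step 7: prey: 0+0-0=0; pred: 5+0-2=3

Answer: 0 3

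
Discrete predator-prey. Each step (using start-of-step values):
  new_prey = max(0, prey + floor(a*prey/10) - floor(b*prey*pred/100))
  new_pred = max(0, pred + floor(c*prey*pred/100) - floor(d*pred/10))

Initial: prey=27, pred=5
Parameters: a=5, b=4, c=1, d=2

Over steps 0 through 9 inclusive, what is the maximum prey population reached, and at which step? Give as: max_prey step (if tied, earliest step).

Answer: 90 6

Derivation:
Step 1: prey: 27+13-5=35; pred: 5+1-1=5
Step 2: prey: 35+17-7=45; pred: 5+1-1=5
Step 3: prey: 45+22-9=58; pred: 5+2-1=6
Step 4: prey: 58+29-13=74; pred: 6+3-1=8
Step 5: prey: 74+37-23=88; pred: 8+5-1=12
Step 6: prey: 88+44-42=90; pred: 12+10-2=20
Step 7: prey: 90+45-72=63; pred: 20+18-4=34
Step 8: prey: 63+31-85=9; pred: 34+21-6=49
Step 9: prey: 9+4-17=0; pred: 49+4-9=44
Max prey = 90 at step 6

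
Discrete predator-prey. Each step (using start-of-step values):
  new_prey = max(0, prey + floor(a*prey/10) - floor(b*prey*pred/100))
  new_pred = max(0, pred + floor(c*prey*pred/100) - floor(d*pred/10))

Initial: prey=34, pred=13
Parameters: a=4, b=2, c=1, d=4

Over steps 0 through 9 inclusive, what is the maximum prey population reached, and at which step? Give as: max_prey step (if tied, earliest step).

Step 1: prey: 34+13-8=39; pred: 13+4-5=12
Step 2: prey: 39+15-9=45; pred: 12+4-4=12
Step 3: prey: 45+18-10=53; pred: 12+5-4=13
Step 4: prey: 53+21-13=61; pred: 13+6-5=14
Step 5: prey: 61+24-17=68; pred: 14+8-5=17
Step 6: prey: 68+27-23=72; pred: 17+11-6=22
Step 7: prey: 72+28-31=69; pred: 22+15-8=29
Step 8: prey: 69+27-40=56; pred: 29+20-11=38
Step 9: prey: 56+22-42=36; pred: 38+21-15=44
Max prey = 72 at step 6

Answer: 72 6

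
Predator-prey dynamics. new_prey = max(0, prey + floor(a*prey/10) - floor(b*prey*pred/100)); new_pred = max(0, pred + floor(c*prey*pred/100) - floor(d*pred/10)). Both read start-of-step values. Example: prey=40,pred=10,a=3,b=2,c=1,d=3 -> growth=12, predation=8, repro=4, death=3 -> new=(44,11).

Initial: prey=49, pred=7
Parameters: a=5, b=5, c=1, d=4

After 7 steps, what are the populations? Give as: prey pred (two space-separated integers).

Step 1: prey: 49+24-17=56; pred: 7+3-2=8
Step 2: prey: 56+28-22=62; pred: 8+4-3=9
Step 3: prey: 62+31-27=66; pred: 9+5-3=11
Step 4: prey: 66+33-36=63; pred: 11+7-4=14
Step 5: prey: 63+31-44=50; pred: 14+8-5=17
Step 6: prey: 50+25-42=33; pred: 17+8-6=19
Step 7: prey: 33+16-31=18; pred: 19+6-7=18

Answer: 18 18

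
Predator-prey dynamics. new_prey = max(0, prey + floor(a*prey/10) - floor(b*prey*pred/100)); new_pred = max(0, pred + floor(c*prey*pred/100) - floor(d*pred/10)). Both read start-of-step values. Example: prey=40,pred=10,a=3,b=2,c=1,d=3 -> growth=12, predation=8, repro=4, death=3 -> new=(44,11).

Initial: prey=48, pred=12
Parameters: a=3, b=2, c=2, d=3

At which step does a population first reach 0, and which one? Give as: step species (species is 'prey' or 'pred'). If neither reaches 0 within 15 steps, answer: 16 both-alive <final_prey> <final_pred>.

Answer: 5 prey

Derivation:
Step 1: prey: 48+14-11=51; pred: 12+11-3=20
Step 2: prey: 51+15-20=46; pred: 20+20-6=34
Step 3: prey: 46+13-31=28; pred: 34+31-10=55
Step 4: prey: 28+8-30=6; pred: 55+30-16=69
Step 5: prey: 6+1-8=0; pred: 69+8-20=57
First extinction: prey at step 5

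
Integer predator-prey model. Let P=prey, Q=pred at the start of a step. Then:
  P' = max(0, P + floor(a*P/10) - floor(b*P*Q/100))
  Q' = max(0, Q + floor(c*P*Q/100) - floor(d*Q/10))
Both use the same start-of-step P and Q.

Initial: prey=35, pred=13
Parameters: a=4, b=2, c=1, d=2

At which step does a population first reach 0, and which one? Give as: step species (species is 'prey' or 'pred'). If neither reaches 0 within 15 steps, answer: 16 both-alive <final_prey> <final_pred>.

Step 1: prey: 35+14-9=40; pred: 13+4-2=15
Step 2: prey: 40+16-12=44; pred: 15+6-3=18
Step 3: prey: 44+17-15=46; pred: 18+7-3=22
Step 4: prey: 46+18-20=44; pred: 22+10-4=28
Step 5: prey: 44+17-24=37; pred: 28+12-5=35
Step 6: prey: 37+14-25=26; pred: 35+12-7=40
Step 7: prey: 26+10-20=16; pred: 40+10-8=42
Step 8: prey: 16+6-13=9; pred: 42+6-8=40
Step 9: prey: 9+3-7=5; pred: 40+3-8=35
Step 10: prey: 5+2-3=4; pred: 35+1-7=29
Step 11: prey: 4+1-2=3; pred: 29+1-5=25
Step 12: prey: 3+1-1=3; pred: 25+0-5=20
Step 13: prey: 3+1-1=3; pred: 20+0-4=16
Step 14: prey: 3+1-0=4; pred: 16+0-3=13
Step 15: prey: 4+1-1=4; pred: 13+0-2=11
No extinction within 15 steps

Answer: 16 both-alive 4 11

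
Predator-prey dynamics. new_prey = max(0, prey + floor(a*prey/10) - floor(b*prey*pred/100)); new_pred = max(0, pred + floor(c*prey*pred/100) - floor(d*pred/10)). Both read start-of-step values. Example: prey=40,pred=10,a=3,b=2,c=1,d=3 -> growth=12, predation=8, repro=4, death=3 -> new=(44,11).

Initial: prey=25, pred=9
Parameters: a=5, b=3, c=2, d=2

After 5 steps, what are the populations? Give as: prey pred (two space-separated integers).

Answer: 11 49

Derivation:
Step 1: prey: 25+12-6=31; pred: 9+4-1=12
Step 2: prey: 31+15-11=35; pred: 12+7-2=17
Step 3: prey: 35+17-17=35; pred: 17+11-3=25
Step 4: prey: 35+17-26=26; pred: 25+17-5=37
Step 5: prey: 26+13-28=11; pred: 37+19-7=49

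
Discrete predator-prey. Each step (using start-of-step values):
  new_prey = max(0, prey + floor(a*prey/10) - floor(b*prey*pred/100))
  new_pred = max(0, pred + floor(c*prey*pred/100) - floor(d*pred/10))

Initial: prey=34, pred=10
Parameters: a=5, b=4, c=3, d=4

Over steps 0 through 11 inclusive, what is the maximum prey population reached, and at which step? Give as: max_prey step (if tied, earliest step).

Answer: 38 1

Derivation:
Step 1: prey: 34+17-13=38; pred: 10+10-4=16
Step 2: prey: 38+19-24=33; pred: 16+18-6=28
Step 3: prey: 33+16-36=13; pred: 28+27-11=44
Step 4: prey: 13+6-22=0; pred: 44+17-17=44
Step 5: prey: 0+0-0=0; pred: 44+0-17=27
Step 6: prey: 0+0-0=0; pred: 27+0-10=17
Step 7: prey: 0+0-0=0; pred: 17+0-6=11
Step 8: prey: 0+0-0=0; pred: 11+0-4=7
Step 9: prey: 0+0-0=0; pred: 7+0-2=5
Step 10: prey: 0+0-0=0; pred: 5+0-2=3
Step 11: prey: 0+0-0=0; pred: 3+0-1=2
Max prey = 38 at step 1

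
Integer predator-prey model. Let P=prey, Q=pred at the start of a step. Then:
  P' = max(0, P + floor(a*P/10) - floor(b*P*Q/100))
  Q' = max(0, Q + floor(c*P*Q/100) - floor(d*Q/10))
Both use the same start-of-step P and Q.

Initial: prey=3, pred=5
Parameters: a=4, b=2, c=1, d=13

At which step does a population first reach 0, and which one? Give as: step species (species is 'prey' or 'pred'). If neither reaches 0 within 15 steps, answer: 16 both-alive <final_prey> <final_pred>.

Step 1: prey: 3+1-0=4; pred: 5+0-6=0
First extinction: pred at step 1

Answer: 1 pred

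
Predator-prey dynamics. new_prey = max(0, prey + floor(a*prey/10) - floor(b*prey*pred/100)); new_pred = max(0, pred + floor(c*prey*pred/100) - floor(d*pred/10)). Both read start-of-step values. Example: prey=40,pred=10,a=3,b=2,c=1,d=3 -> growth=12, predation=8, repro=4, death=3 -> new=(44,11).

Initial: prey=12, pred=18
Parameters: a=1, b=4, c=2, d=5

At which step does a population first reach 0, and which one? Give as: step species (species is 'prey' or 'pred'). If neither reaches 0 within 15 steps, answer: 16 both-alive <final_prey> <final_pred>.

Answer: 16 both-alive 3 1

Derivation:
Step 1: prey: 12+1-8=5; pred: 18+4-9=13
Step 2: prey: 5+0-2=3; pred: 13+1-6=8
Step 3: prey: 3+0-0=3; pred: 8+0-4=4
Step 4: prey: 3+0-0=3; pred: 4+0-2=2
Step 5: prey: 3+0-0=3; pred: 2+0-1=1
Step 6: prey: 3+0-0=3; pred: 1+0-0=1
Steps 7-15: state stable at prey=3, pred=1 (no change)
No extinction within 15 steps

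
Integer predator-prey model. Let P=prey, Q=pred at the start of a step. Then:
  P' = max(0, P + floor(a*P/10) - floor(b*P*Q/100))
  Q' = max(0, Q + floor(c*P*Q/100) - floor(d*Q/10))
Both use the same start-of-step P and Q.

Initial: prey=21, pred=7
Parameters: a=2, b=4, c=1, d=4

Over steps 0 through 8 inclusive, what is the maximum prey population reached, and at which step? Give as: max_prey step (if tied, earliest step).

Answer: 32 8

Derivation:
Step 1: prey: 21+4-5=20; pred: 7+1-2=6
Step 2: prey: 20+4-4=20; pred: 6+1-2=5
Step 3: prey: 20+4-4=20; pred: 5+1-2=4
Step 4: prey: 20+4-3=21; pred: 4+0-1=3
Step 5: prey: 21+4-2=23; pred: 3+0-1=2
Step 6: prey: 23+4-1=26; pred: 2+0-0=2
Step 7: prey: 26+5-2=29; pred: 2+0-0=2
Step 8: prey: 29+5-2=32; pred: 2+0-0=2
Max prey = 32 at step 8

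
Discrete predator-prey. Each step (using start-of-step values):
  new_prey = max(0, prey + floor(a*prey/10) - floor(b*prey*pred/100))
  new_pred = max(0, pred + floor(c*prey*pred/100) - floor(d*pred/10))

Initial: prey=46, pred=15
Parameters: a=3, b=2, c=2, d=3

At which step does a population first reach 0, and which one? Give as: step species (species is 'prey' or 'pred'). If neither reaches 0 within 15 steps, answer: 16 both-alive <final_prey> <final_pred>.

Step 1: prey: 46+13-13=46; pred: 15+13-4=24
Step 2: prey: 46+13-22=37; pred: 24+22-7=39
Step 3: prey: 37+11-28=20; pred: 39+28-11=56
Step 4: prey: 20+6-22=4; pred: 56+22-16=62
Step 5: prey: 4+1-4=1; pred: 62+4-18=48
Step 6: prey: 1+0-0=1; pred: 48+0-14=34
Step 7: prey: 1+0-0=1; pred: 34+0-10=24
Step 8: prey: 1+0-0=1; pred: 24+0-7=17
Step 9: prey: 1+0-0=1; pred: 17+0-5=12
Step 10: prey: 1+0-0=1; pred: 12+0-3=9
Step 11: prey: 1+0-0=1; pred: 9+0-2=7
Step 12: prey: 1+0-0=1; pred: 7+0-2=5
Step 13: prey: 1+0-0=1; pred: 5+0-1=4
Step 14: prey: 1+0-0=1; pred: 4+0-1=3
Step 15: prey: 1+0-0=1; pred: 3+0-0=3
No extinction within 15 steps

Answer: 16 both-alive 1 3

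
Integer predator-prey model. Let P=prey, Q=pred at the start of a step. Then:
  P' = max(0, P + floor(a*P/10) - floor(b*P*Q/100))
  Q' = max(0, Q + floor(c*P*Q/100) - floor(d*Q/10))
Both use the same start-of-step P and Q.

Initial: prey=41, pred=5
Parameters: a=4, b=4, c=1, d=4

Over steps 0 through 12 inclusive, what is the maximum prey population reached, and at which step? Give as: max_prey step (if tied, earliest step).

Answer: 103 6

Derivation:
Step 1: prey: 41+16-8=49; pred: 5+2-2=5
Step 2: prey: 49+19-9=59; pred: 5+2-2=5
Step 3: prey: 59+23-11=71; pred: 5+2-2=5
Step 4: prey: 71+28-14=85; pred: 5+3-2=6
Step 5: prey: 85+34-20=99; pred: 6+5-2=9
Step 6: prey: 99+39-35=103; pred: 9+8-3=14
Step 7: prey: 103+41-57=87; pred: 14+14-5=23
Step 8: prey: 87+34-80=41; pred: 23+20-9=34
Step 9: prey: 41+16-55=2; pred: 34+13-13=34
Step 10: prey: 2+0-2=0; pred: 34+0-13=21
Step 11: prey: 0+0-0=0; pred: 21+0-8=13
Step 12: prey: 0+0-0=0; pred: 13+0-5=8
Max prey = 103 at step 6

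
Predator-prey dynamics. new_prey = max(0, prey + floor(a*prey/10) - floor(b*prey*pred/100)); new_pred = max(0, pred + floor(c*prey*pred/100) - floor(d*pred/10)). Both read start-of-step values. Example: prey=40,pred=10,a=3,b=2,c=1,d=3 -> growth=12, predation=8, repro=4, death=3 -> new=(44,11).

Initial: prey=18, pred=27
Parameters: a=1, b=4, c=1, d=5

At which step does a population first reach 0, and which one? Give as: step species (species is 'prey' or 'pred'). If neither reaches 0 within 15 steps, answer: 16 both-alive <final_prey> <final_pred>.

Step 1: prey: 18+1-19=0; pred: 27+4-13=18
First extinction: prey at step 1

Answer: 1 prey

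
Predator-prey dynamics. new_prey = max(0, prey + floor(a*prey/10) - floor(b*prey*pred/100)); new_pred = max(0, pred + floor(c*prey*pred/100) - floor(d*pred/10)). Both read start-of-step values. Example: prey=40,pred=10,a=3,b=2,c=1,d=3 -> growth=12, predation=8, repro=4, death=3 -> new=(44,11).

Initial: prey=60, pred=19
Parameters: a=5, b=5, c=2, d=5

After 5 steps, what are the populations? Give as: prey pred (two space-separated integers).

Step 1: prey: 60+30-57=33; pred: 19+22-9=32
Step 2: prey: 33+16-52=0; pred: 32+21-16=37
Step 3: prey: 0+0-0=0; pred: 37+0-18=19
Step 4: prey: 0+0-0=0; pred: 19+0-9=10
Step 5: prey: 0+0-0=0; pred: 10+0-5=5

Answer: 0 5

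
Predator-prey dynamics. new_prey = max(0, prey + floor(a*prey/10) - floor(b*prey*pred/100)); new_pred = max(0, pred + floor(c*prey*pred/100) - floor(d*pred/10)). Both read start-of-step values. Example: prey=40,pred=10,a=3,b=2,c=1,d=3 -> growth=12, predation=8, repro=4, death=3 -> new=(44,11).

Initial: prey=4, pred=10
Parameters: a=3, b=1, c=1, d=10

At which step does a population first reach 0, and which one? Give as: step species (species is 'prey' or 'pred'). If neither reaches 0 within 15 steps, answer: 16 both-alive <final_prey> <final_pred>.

Step 1: prey: 4+1-0=5; pred: 10+0-10=0
First extinction: pred at step 1

Answer: 1 pred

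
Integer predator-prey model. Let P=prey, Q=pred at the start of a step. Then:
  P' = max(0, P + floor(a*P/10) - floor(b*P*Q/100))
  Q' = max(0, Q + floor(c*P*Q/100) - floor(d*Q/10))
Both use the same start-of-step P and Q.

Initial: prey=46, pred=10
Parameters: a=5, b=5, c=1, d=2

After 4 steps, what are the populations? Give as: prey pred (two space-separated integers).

Answer: 20 20

Derivation:
Step 1: prey: 46+23-23=46; pred: 10+4-2=12
Step 2: prey: 46+23-27=42; pred: 12+5-2=15
Step 3: prey: 42+21-31=32; pred: 15+6-3=18
Step 4: prey: 32+16-28=20; pred: 18+5-3=20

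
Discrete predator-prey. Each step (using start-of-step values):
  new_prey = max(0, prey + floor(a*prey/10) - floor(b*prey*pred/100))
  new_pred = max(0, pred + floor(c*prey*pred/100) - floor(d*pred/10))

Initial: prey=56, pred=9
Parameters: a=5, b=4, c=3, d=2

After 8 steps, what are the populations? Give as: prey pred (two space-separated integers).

Step 1: prey: 56+28-20=64; pred: 9+15-1=23
Step 2: prey: 64+32-58=38; pred: 23+44-4=63
Step 3: prey: 38+19-95=0; pred: 63+71-12=122
Step 4: prey: 0+0-0=0; pred: 122+0-24=98
Step 5: prey: 0+0-0=0; pred: 98+0-19=79
Step 6: prey: 0+0-0=0; pred: 79+0-15=64
Step 7: prey: 0+0-0=0; pred: 64+0-12=52
Step 8: prey: 0+0-0=0; pred: 52+0-10=42

Answer: 0 42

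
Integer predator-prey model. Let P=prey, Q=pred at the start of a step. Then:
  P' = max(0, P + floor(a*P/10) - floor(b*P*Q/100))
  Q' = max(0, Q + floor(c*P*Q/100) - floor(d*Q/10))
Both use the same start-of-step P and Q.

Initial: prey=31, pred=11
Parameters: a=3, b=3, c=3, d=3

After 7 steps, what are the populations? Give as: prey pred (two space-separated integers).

Answer: 0 14

Derivation:
Step 1: prey: 31+9-10=30; pred: 11+10-3=18
Step 2: prey: 30+9-16=23; pred: 18+16-5=29
Step 3: prey: 23+6-20=9; pred: 29+20-8=41
Step 4: prey: 9+2-11=0; pred: 41+11-12=40
Step 5: prey: 0+0-0=0; pred: 40+0-12=28
Step 6: prey: 0+0-0=0; pred: 28+0-8=20
Step 7: prey: 0+0-0=0; pred: 20+0-6=14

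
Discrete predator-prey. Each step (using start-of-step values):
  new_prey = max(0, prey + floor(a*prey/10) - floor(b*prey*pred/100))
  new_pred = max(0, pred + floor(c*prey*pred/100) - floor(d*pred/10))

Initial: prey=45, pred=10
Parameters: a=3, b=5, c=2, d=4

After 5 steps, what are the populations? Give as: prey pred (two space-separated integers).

Answer: 1 9

Derivation:
Step 1: prey: 45+13-22=36; pred: 10+9-4=15
Step 2: prey: 36+10-27=19; pred: 15+10-6=19
Step 3: prey: 19+5-18=6; pred: 19+7-7=19
Step 4: prey: 6+1-5=2; pred: 19+2-7=14
Step 5: prey: 2+0-1=1; pred: 14+0-5=9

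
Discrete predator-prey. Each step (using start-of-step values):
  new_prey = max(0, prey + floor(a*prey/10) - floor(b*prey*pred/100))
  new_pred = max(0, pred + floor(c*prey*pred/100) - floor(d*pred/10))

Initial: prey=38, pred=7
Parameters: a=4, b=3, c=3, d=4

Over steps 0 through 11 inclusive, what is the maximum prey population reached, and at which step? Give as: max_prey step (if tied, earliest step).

Step 1: prey: 38+15-7=46; pred: 7+7-2=12
Step 2: prey: 46+18-16=48; pred: 12+16-4=24
Step 3: prey: 48+19-34=33; pred: 24+34-9=49
Step 4: prey: 33+13-48=0; pred: 49+48-19=78
Step 5: prey: 0+0-0=0; pred: 78+0-31=47
Step 6: prey: 0+0-0=0; pred: 47+0-18=29
Step 7: prey: 0+0-0=0; pred: 29+0-11=18
Step 8: prey: 0+0-0=0; pred: 18+0-7=11
Step 9: prey: 0+0-0=0; pred: 11+0-4=7
Step 10: prey: 0+0-0=0; pred: 7+0-2=5
Step 11: prey: 0+0-0=0; pred: 5+0-2=3
Max prey = 48 at step 2

Answer: 48 2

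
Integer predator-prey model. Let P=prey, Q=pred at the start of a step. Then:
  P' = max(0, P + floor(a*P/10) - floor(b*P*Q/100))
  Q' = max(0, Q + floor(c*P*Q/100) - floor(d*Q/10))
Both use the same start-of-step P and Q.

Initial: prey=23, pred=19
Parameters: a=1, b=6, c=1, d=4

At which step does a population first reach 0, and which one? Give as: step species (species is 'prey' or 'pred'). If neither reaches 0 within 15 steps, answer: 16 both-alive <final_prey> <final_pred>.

Step 1: prey: 23+2-26=0; pred: 19+4-7=16
First extinction: prey at step 1

Answer: 1 prey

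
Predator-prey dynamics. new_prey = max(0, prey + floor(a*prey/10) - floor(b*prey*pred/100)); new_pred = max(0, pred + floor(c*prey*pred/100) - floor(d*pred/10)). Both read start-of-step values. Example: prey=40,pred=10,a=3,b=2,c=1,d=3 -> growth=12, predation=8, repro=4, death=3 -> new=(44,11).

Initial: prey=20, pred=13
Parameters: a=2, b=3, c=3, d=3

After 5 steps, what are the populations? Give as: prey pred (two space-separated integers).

Step 1: prey: 20+4-7=17; pred: 13+7-3=17
Step 2: prey: 17+3-8=12; pred: 17+8-5=20
Step 3: prey: 12+2-7=7; pred: 20+7-6=21
Step 4: prey: 7+1-4=4; pred: 21+4-6=19
Step 5: prey: 4+0-2=2; pred: 19+2-5=16

Answer: 2 16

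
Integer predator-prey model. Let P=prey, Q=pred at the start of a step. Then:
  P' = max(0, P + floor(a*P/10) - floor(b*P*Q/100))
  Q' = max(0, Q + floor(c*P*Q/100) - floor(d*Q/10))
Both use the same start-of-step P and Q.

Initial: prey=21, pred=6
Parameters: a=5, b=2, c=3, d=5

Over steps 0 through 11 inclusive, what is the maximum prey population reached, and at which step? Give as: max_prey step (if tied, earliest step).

Step 1: prey: 21+10-2=29; pred: 6+3-3=6
Step 2: prey: 29+14-3=40; pred: 6+5-3=8
Step 3: prey: 40+20-6=54; pred: 8+9-4=13
Step 4: prey: 54+27-14=67; pred: 13+21-6=28
Step 5: prey: 67+33-37=63; pred: 28+56-14=70
Step 6: prey: 63+31-88=6; pred: 70+132-35=167
Step 7: prey: 6+3-20=0; pred: 167+30-83=114
Step 8: prey: 0+0-0=0; pred: 114+0-57=57
Step 9: prey: 0+0-0=0; pred: 57+0-28=29
Step 10: prey: 0+0-0=0; pred: 29+0-14=15
Step 11: prey: 0+0-0=0; pred: 15+0-7=8
Max prey = 67 at step 4

Answer: 67 4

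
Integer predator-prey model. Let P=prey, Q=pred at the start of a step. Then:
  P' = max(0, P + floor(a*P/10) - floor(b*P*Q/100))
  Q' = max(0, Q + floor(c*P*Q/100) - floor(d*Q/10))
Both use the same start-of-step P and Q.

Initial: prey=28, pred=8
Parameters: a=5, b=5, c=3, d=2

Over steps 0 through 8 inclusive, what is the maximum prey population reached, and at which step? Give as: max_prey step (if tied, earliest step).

Step 1: prey: 28+14-11=31; pred: 8+6-1=13
Step 2: prey: 31+15-20=26; pred: 13+12-2=23
Step 3: prey: 26+13-29=10; pred: 23+17-4=36
Step 4: prey: 10+5-18=0; pred: 36+10-7=39
Step 5: prey: 0+0-0=0; pred: 39+0-7=32
Step 6: prey: 0+0-0=0; pred: 32+0-6=26
Step 7: prey: 0+0-0=0; pred: 26+0-5=21
Step 8: prey: 0+0-0=0; pred: 21+0-4=17
Max prey = 31 at step 1

Answer: 31 1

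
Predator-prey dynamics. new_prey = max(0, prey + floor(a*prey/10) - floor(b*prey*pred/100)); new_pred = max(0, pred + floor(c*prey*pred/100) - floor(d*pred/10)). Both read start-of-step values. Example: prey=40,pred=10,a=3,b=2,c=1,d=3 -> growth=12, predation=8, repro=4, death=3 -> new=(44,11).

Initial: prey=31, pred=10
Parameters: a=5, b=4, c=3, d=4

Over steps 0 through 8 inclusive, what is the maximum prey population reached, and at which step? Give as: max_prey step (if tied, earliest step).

Answer: 34 1

Derivation:
Step 1: prey: 31+15-12=34; pred: 10+9-4=15
Step 2: prey: 34+17-20=31; pred: 15+15-6=24
Step 3: prey: 31+15-29=17; pred: 24+22-9=37
Step 4: prey: 17+8-25=0; pred: 37+18-14=41
Step 5: prey: 0+0-0=0; pred: 41+0-16=25
Step 6: prey: 0+0-0=0; pred: 25+0-10=15
Step 7: prey: 0+0-0=0; pred: 15+0-6=9
Step 8: prey: 0+0-0=0; pred: 9+0-3=6
Max prey = 34 at step 1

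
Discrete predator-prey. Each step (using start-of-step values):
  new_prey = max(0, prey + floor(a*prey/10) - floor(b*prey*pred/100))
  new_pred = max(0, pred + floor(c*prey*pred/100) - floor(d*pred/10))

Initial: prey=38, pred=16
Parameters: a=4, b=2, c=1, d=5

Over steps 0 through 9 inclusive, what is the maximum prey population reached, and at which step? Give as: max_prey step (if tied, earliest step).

Answer: 95 7

Derivation:
Step 1: prey: 38+15-12=41; pred: 16+6-8=14
Step 2: prey: 41+16-11=46; pred: 14+5-7=12
Step 3: prey: 46+18-11=53; pred: 12+5-6=11
Step 4: prey: 53+21-11=63; pred: 11+5-5=11
Step 5: prey: 63+25-13=75; pred: 11+6-5=12
Step 6: prey: 75+30-18=87; pred: 12+9-6=15
Step 7: prey: 87+34-26=95; pred: 15+13-7=21
Step 8: prey: 95+38-39=94; pred: 21+19-10=30
Step 9: prey: 94+37-56=75; pred: 30+28-15=43
Max prey = 95 at step 7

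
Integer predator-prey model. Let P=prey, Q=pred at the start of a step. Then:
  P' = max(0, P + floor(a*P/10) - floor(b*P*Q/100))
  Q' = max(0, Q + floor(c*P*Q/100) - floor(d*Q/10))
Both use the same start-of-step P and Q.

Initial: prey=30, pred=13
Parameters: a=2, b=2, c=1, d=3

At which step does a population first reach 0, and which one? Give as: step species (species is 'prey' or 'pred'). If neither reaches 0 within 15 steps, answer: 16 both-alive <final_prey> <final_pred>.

Answer: 16 both-alive 29 6

Derivation:
Step 1: prey: 30+6-7=29; pred: 13+3-3=13
Step 2: prey: 29+5-7=27; pred: 13+3-3=13
Step 3: prey: 27+5-7=25; pred: 13+3-3=13
Step 4: prey: 25+5-6=24; pred: 13+3-3=13
Step 5: prey: 24+4-6=22; pred: 13+3-3=13
Step 6: prey: 22+4-5=21; pred: 13+2-3=12
Step 7: prey: 21+4-5=20; pred: 12+2-3=11
Step 8: prey: 20+4-4=20; pred: 11+2-3=10
Step 9: prey: 20+4-4=20; pred: 10+2-3=9
Step 10: prey: 20+4-3=21; pred: 9+1-2=8
Step 11: prey: 21+4-3=22; pred: 8+1-2=7
Step 12: prey: 22+4-3=23; pred: 7+1-2=6
Step 13: prey: 23+4-2=25; pred: 6+1-1=6
Step 14: prey: 25+5-3=27; pred: 6+1-1=6
Step 15: prey: 27+5-3=29; pred: 6+1-1=6
No extinction within 15 steps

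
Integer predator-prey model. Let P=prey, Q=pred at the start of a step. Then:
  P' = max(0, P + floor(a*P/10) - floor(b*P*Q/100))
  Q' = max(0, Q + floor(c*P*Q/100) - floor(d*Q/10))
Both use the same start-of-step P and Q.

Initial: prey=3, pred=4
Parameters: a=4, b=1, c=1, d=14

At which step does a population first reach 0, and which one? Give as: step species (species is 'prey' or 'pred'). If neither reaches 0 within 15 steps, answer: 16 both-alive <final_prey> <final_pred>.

Step 1: prey: 3+1-0=4; pred: 4+0-5=0
First extinction: pred at step 1

Answer: 1 pred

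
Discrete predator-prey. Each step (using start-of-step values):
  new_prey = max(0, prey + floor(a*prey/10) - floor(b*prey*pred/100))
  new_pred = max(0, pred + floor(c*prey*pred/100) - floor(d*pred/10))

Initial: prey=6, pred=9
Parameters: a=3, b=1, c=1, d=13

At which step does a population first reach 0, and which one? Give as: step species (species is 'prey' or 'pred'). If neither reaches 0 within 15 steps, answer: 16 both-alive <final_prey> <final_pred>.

Answer: 1 pred

Derivation:
Step 1: prey: 6+1-0=7; pred: 9+0-11=0
First extinction: pred at step 1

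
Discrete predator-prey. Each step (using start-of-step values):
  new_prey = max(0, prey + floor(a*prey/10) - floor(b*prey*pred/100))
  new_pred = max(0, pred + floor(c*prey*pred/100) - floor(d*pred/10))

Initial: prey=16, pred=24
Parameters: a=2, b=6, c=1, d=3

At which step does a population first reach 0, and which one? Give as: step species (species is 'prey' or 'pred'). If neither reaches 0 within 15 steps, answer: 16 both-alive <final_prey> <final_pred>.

Step 1: prey: 16+3-23=0; pred: 24+3-7=20
First extinction: prey at step 1

Answer: 1 prey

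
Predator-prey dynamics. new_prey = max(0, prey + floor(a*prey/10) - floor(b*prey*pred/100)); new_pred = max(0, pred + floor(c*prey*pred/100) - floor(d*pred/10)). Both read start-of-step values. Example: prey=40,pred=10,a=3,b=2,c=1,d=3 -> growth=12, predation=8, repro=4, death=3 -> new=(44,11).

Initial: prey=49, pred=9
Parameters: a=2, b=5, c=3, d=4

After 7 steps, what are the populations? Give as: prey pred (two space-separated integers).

Step 1: prey: 49+9-22=36; pred: 9+13-3=19
Step 2: prey: 36+7-34=9; pred: 19+20-7=32
Step 3: prey: 9+1-14=0; pred: 32+8-12=28
Step 4: prey: 0+0-0=0; pred: 28+0-11=17
Step 5: prey: 0+0-0=0; pred: 17+0-6=11
Step 6: prey: 0+0-0=0; pred: 11+0-4=7
Step 7: prey: 0+0-0=0; pred: 7+0-2=5

Answer: 0 5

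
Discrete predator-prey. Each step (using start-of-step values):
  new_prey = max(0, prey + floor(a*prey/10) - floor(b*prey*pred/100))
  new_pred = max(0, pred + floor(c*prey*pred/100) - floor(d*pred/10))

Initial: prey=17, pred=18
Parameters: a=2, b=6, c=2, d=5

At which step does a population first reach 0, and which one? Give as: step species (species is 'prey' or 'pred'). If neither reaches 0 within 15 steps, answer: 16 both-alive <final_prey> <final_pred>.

Step 1: prey: 17+3-18=2; pred: 18+6-9=15
Step 2: prey: 2+0-1=1; pred: 15+0-7=8
Step 3: prey: 1+0-0=1; pred: 8+0-4=4
Step 4: prey: 1+0-0=1; pred: 4+0-2=2
Step 5: prey: 1+0-0=1; pred: 2+0-1=1
Step 6: prey: 1+0-0=1; pred: 1+0-0=1
Steps 7-15: state stable at prey=1, pred=1 (no change)
No extinction within 15 steps

Answer: 16 both-alive 1 1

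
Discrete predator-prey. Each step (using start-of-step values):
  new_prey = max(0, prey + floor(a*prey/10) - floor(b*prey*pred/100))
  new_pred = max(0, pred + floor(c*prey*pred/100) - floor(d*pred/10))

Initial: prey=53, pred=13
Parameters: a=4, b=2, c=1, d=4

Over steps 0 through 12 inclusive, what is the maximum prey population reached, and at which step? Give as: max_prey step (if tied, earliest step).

Answer: 72 3

Derivation:
Step 1: prey: 53+21-13=61; pred: 13+6-5=14
Step 2: prey: 61+24-17=68; pred: 14+8-5=17
Step 3: prey: 68+27-23=72; pred: 17+11-6=22
Step 4: prey: 72+28-31=69; pred: 22+15-8=29
Step 5: prey: 69+27-40=56; pred: 29+20-11=38
Step 6: prey: 56+22-42=36; pred: 38+21-15=44
Step 7: prey: 36+14-31=19; pred: 44+15-17=42
Step 8: prey: 19+7-15=11; pred: 42+7-16=33
Step 9: prey: 11+4-7=8; pred: 33+3-13=23
Step 10: prey: 8+3-3=8; pred: 23+1-9=15
Step 11: prey: 8+3-2=9; pred: 15+1-6=10
Step 12: prey: 9+3-1=11; pred: 10+0-4=6
Max prey = 72 at step 3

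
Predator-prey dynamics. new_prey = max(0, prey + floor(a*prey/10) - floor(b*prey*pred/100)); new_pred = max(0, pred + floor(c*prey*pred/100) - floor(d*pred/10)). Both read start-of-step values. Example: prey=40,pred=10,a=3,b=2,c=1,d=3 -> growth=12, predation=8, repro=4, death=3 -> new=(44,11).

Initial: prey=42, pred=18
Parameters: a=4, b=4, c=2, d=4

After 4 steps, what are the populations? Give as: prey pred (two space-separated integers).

Answer: 1 15

Derivation:
Step 1: prey: 42+16-30=28; pred: 18+15-7=26
Step 2: prey: 28+11-29=10; pred: 26+14-10=30
Step 3: prey: 10+4-12=2; pred: 30+6-12=24
Step 4: prey: 2+0-1=1; pred: 24+0-9=15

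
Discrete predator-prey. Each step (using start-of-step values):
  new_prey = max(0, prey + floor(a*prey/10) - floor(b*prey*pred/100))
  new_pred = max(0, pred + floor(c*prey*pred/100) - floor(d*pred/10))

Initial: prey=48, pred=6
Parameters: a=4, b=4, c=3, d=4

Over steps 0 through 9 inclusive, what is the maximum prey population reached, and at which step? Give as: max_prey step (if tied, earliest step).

Step 1: prey: 48+19-11=56; pred: 6+8-2=12
Step 2: prey: 56+22-26=52; pred: 12+20-4=28
Step 3: prey: 52+20-58=14; pred: 28+43-11=60
Step 4: prey: 14+5-33=0; pred: 60+25-24=61
Step 5: prey: 0+0-0=0; pred: 61+0-24=37
Step 6: prey: 0+0-0=0; pred: 37+0-14=23
Step 7: prey: 0+0-0=0; pred: 23+0-9=14
Step 8: prey: 0+0-0=0; pred: 14+0-5=9
Step 9: prey: 0+0-0=0; pred: 9+0-3=6
Max prey = 56 at step 1

Answer: 56 1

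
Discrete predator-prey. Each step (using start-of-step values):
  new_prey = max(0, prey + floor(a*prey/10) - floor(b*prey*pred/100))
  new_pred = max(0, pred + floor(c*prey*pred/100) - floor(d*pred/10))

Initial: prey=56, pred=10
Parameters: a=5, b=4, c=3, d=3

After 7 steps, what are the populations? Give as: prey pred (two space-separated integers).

Step 1: prey: 56+28-22=62; pred: 10+16-3=23
Step 2: prey: 62+31-57=36; pred: 23+42-6=59
Step 3: prey: 36+18-84=0; pred: 59+63-17=105
Step 4: prey: 0+0-0=0; pred: 105+0-31=74
Step 5: prey: 0+0-0=0; pred: 74+0-22=52
Step 6: prey: 0+0-0=0; pred: 52+0-15=37
Step 7: prey: 0+0-0=0; pred: 37+0-11=26

Answer: 0 26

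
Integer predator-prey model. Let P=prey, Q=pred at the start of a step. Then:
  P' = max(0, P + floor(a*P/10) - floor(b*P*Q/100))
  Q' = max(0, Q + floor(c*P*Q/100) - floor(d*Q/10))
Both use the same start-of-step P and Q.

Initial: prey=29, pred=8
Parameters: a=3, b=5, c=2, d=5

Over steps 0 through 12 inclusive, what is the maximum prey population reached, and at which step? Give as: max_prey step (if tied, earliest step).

Step 1: prey: 29+8-11=26; pred: 8+4-4=8
Step 2: prey: 26+7-10=23; pred: 8+4-4=8
Step 3: prey: 23+6-9=20; pred: 8+3-4=7
Step 4: prey: 20+6-7=19; pred: 7+2-3=6
Step 5: prey: 19+5-5=19; pred: 6+2-3=5
Step 6: prey: 19+5-4=20; pred: 5+1-2=4
Step 7: prey: 20+6-4=22; pred: 4+1-2=3
Step 8: prey: 22+6-3=25; pred: 3+1-1=3
Step 9: prey: 25+7-3=29; pred: 3+1-1=3
Step 10: prey: 29+8-4=33; pred: 3+1-1=3
Step 11: prey: 33+9-4=38; pred: 3+1-1=3
Step 12: prey: 38+11-5=44; pred: 3+2-1=4
Max prey = 44 at step 12

Answer: 44 12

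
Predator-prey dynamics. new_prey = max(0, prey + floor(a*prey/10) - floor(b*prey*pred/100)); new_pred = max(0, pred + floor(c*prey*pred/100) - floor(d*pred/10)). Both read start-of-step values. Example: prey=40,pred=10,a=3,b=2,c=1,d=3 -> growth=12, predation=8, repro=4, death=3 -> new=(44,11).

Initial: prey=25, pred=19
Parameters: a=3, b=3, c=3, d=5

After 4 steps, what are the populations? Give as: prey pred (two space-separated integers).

Answer: 6 13

Derivation:
Step 1: prey: 25+7-14=18; pred: 19+14-9=24
Step 2: prey: 18+5-12=11; pred: 24+12-12=24
Step 3: prey: 11+3-7=7; pred: 24+7-12=19
Step 4: prey: 7+2-3=6; pred: 19+3-9=13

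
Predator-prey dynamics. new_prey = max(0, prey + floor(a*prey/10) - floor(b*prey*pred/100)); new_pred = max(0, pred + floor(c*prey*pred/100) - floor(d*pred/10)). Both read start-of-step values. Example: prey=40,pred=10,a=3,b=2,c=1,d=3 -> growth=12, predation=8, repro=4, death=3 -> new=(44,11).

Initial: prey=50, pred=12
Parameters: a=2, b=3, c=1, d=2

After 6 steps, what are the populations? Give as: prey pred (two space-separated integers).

Step 1: prey: 50+10-18=42; pred: 12+6-2=16
Step 2: prey: 42+8-20=30; pred: 16+6-3=19
Step 3: prey: 30+6-17=19; pred: 19+5-3=21
Step 4: prey: 19+3-11=11; pred: 21+3-4=20
Step 5: prey: 11+2-6=7; pred: 20+2-4=18
Step 6: prey: 7+1-3=5; pred: 18+1-3=16

Answer: 5 16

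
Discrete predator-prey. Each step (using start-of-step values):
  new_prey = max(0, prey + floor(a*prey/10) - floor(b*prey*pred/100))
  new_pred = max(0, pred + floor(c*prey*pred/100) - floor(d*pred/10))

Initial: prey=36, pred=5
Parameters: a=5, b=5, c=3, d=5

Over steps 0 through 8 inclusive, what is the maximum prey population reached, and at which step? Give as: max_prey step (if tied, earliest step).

Step 1: prey: 36+18-9=45; pred: 5+5-2=8
Step 2: prey: 45+22-18=49; pred: 8+10-4=14
Step 3: prey: 49+24-34=39; pred: 14+20-7=27
Step 4: prey: 39+19-52=6; pred: 27+31-13=45
Step 5: prey: 6+3-13=0; pred: 45+8-22=31
Step 6: prey: 0+0-0=0; pred: 31+0-15=16
Step 7: prey: 0+0-0=0; pred: 16+0-8=8
Step 8: prey: 0+0-0=0; pred: 8+0-4=4
Max prey = 49 at step 2

Answer: 49 2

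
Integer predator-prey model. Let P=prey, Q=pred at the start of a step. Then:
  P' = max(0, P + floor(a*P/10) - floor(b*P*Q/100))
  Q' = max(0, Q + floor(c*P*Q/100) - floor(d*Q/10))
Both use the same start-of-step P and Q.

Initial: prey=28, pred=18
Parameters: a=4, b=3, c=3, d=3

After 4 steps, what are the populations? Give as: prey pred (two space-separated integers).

Step 1: prey: 28+11-15=24; pred: 18+15-5=28
Step 2: prey: 24+9-20=13; pred: 28+20-8=40
Step 3: prey: 13+5-15=3; pred: 40+15-12=43
Step 4: prey: 3+1-3=1; pred: 43+3-12=34

Answer: 1 34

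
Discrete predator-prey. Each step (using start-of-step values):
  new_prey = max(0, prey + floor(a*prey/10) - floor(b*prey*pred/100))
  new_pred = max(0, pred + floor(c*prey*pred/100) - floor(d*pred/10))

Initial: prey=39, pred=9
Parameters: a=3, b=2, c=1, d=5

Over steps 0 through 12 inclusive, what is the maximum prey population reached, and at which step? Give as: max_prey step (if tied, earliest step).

Step 1: prey: 39+11-7=43; pred: 9+3-4=8
Step 2: prey: 43+12-6=49; pred: 8+3-4=7
Step 3: prey: 49+14-6=57; pred: 7+3-3=7
Step 4: prey: 57+17-7=67; pred: 7+3-3=7
Step 5: prey: 67+20-9=78; pred: 7+4-3=8
Step 6: prey: 78+23-12=89; pred: 8+6-4=10
Step 7: prey: 89+26-17=98; pred: 10+8-5=13
Step 8: prey: 98+29-25=102; pred: 13+12-6=19
Step 9: prey: 102+30-38=94; pred: 19+19-9=29
Step 10: prey: 94+28-54=68; pred: 29+27-14=42
Step 11: prey: 68+20-57=31; pred: 42+28-21=49
Step 12: prey: 31+9-30=10; pred: 49+15-24=40
Max prey = 102 at step 8

Answer: 102 8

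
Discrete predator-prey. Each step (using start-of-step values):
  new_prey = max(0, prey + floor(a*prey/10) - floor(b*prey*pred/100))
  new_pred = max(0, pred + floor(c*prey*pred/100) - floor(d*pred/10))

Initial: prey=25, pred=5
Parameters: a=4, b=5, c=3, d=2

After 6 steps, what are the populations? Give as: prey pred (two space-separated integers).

Answer: 0 26

Derivation:
Step 1: prey: 25+10-6=29; pred: 5+3-1=7
Step 2: prey: 29+11-10=30; pred: 7+6-1=12
Step 3: prey: 30+12-18=24; pred: 12+10-2=20
Step 4: prey: 24+9-24=9; pred: 20+14-4=30
Step 5: prey: 9+3-13=0; pred: 30+8-6=32
Step 6: prey: 0+0-0=0; pred: 32+0-6=26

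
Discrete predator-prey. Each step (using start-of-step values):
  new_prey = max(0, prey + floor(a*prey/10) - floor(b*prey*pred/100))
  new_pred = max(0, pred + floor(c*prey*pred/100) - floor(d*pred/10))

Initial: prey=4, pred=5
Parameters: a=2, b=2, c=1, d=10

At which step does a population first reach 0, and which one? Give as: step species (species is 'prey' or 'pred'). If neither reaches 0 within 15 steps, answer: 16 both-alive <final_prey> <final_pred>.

Step 1: prey: 4+0-0=4; pred: 5+0-5=0
First extinction: pred at step 1

Answer: 1 pred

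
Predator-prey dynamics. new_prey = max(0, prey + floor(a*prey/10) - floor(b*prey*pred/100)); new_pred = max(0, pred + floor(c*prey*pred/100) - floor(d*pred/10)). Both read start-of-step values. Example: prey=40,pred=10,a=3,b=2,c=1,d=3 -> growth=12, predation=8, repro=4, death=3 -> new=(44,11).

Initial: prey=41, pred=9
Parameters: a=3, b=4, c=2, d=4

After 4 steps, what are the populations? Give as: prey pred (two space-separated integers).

Answer: 8 20

Derivation:
Step 1: prey: 41+12-14=39; pred: 9+7-3=13
Step 2: prey: 39+11-20=30; pred: 13+10-5=18
Step 3: prey: 30+9-21=18; pred: 18+10-7=21
Step 4: prey: 18+5-15=8; pred: 21+7-8=20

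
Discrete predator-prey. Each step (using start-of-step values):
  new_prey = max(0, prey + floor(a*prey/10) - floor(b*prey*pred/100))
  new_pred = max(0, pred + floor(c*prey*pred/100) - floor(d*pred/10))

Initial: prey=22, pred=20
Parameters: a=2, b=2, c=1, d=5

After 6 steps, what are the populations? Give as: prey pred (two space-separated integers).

Step 1: prey: 22+4-8=18; pred: 20+4-10=14
Step 2: prey: 18+3-5=16; pred: 14+2-7=9
Step 3: prey: 16+3-2=17; pred: 9+1-4=6
Step 4: prey: 17+3-2=18; pred: 6+1-3=4
Step 5: prey: 18+3-1=20; pred: 4+0-2=2
Step 6: prey: 20+4-0=24; pred: 2+0-1=1

Answer: 24 1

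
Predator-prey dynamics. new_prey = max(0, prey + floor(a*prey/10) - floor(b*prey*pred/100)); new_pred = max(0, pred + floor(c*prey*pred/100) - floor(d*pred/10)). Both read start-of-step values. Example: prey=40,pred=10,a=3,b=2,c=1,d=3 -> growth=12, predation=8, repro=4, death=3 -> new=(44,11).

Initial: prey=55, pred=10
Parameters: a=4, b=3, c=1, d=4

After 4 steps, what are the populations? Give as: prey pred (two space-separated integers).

Step 1: prey: 55+22-16=61; pred: 10+5-4=11
Step 2: prey: 61+24-20=65; pred: 11+6-4=13
Step 3: prey: 65+26-25=66; pred: 13+8-5=16
Step 4: prey: 66+26-31=61; pred: 16+10-6=20

Answer: 61 20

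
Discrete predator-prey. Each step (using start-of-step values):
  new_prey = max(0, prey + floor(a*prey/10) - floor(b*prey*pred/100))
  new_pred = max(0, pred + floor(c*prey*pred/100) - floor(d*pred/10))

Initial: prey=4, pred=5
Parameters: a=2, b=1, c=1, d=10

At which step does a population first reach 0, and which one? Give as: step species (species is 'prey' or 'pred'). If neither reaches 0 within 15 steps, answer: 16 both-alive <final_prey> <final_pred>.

Answer: 1 pred

Derivation:
Step 1: prey: 4+0-0=4; pred: 5+0-5=0
First extinction: pred at step 1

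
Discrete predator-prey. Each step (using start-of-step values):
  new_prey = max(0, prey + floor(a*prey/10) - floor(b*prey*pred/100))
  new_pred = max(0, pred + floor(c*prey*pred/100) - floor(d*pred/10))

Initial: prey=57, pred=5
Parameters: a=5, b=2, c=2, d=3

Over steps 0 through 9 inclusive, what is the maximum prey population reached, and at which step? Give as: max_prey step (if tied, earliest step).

Step 1: prey: 57+28-5=80; pred: 5+5-1=9
Step 2: prey: 80+40-14=106; pred: 9+14-2=21
Step 3: prey: 106+53-44=115; pred: 21+44-6=59
Step 4: prey: 115+57-135=37; pred: 59+135-17=177
Step 5: prey: 37+18-130=0; pred: 177+130-53=254
Step 6: prey: 0+0-0=0; pred: 254+0-76=178
Step 7: prey: 0+0-0=0; pred: 178+0-53=125
Step 8: prey: 0+0-0=0; pred: 125+0-37=88
Step 9: prey: 0+0-0=0; pred: 88+0-26=62
Max prey = 115 at step 3

Answer: 115 3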